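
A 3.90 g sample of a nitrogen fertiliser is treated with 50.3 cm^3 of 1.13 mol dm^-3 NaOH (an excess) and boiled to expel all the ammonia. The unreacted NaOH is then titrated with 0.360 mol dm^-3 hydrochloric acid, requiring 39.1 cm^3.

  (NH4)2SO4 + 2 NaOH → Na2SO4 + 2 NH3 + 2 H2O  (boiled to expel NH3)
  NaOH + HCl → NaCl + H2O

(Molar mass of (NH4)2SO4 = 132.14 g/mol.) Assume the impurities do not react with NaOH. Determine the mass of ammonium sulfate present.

2.83 g

n(NaOH) added = 0.0503 × 1.13 = 0.0568 mol
n(HCl) used in back-titration = 0.0391 × 0.360 = 0.0141 mol
n(NaOH) left over = 0.0141 mol (1:1 ratio)
n(NaOH) consumed by analyte = 0.0568 − 0.0141 = 0.0428 mol
From the 1:2 ratio, n((NH4)2SO4) = 1/2 × 0.0428 = 0.0214 mol
mass of (NH4)2SO4 = 0.0214 × 132.14 = 2.83 g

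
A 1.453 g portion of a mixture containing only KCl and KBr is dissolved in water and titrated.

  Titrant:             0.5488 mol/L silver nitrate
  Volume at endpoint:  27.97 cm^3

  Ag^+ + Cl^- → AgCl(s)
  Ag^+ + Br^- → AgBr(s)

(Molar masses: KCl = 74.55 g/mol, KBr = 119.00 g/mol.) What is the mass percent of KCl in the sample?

n(AgNO3) = 0.02797 × 0.5488 = 0.01535 mol
Let x = n(KCl), y = n(KBr).
Titrant: 1x + 1y = 0.01535;  mass: 74.55x + 119.00y = 1.453
Solving, x = 8.406 × 10^-3 mol, y = 6.944 × 10^-3 mol
mass of KCl = 8.406 × 10^-3 × 74.55 = 0.6267 g
% KCl = 0.6267 / 1.453 × 100 = 43.13 %

43.13 %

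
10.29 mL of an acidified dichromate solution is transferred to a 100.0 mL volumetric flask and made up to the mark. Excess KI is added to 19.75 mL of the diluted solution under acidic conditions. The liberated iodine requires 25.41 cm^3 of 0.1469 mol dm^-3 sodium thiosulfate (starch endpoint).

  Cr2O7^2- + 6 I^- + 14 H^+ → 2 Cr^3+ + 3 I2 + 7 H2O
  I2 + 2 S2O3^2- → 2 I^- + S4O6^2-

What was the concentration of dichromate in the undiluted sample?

n(S2O3^2-) = 0.02541 × 0.1469 = 3.733 × 10^-3 mol
n(I2) = n(S2O3^2-)/2 = 1.866 × 10^-3 mol
From the 1:3 ratio, n(Cr2O7^2-) in the aliquot = 1/3 × 1.866 × 10^-3 = 6.221 × 10^-4 mol
[Cr2O7^2-]_dilute = 6.221 × 10^-4 / 0.01975 = 0.03150 mol/L
[Cr2O7^2-]_original = 0.03150 × 100.0/10.29 = 0.3061 mol/L

0.3061 mol/L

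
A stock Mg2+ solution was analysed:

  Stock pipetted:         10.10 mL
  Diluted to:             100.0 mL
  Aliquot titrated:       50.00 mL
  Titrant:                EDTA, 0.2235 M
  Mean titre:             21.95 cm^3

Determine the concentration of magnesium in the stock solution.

0.9715 M

Mg^2+ + EDTA^4- → [Mg(EDTA)]^2-
n(EDTA) = 0.02195 × 0.2235 = 4.906 × 10^-3 mol
n(Mg2+) in the aliquot = 4.906 × 10^-3 mol (1:1 ratio)
[Mg2+]_dilute = 4.906 × 10^-3 / 0.05000 = 0.09812 mol/L
Dilution factor = 100.0 / 10.10 = 9.901
[Mg2+]_stock = 0.09812 × 9.901 = 0.9715 mol/L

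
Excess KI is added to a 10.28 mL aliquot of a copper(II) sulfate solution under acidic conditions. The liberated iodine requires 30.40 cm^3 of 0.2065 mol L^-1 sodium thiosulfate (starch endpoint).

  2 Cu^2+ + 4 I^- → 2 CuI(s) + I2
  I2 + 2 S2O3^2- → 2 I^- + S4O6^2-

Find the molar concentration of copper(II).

n(S2O3^2-) = 0.03040 × 0.2065 = 6.278 × 10^-3 mol
n(I2) = n(S2O3^2-)/2 = 3.139 × 10^-3 mol
From the 2:1 ratio, n(Cu2+) in the aliquot = 2/1 × 3.139 × 10^-3 = 6.278 × 10^-3 mol
[Cu2+] = 6.278 × 10^-3 / 0.01028 = 0.6107 mol/L

0.6107 mol/L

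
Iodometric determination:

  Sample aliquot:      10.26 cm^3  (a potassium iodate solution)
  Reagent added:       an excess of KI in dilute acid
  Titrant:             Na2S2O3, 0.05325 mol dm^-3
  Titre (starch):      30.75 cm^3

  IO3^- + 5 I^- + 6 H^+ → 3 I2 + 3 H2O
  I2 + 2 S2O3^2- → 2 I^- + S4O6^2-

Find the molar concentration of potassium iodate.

0.02660 mol/L

n(S2O3^2-) = 0.03075 × 0.05325 = 1.637 × 10^-3 mol
n(I2) = n(S2O3^2-)/2 = 8.187 × 10^-4 mol
From the 1:3 ratio, n(IO3^-) in the aliquot = 1/3 × 8.187 × 10^-4 = 2.729 × 10^-4 mol
[IO3^-] = 2.729 × 10^-4 / 0.01026 = 0.02660 mol/L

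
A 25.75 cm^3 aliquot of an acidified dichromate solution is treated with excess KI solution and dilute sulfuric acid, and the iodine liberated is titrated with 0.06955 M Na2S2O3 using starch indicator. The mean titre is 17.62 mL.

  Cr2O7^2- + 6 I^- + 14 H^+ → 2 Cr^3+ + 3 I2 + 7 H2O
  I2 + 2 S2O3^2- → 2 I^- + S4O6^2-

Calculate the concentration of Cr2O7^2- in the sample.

n(S2O3^2-) = 0.01762 × 0.06955 = 1.225 × 10^-3 mol
n(I2) = n(S2O3^2-)/2 = 6.127 × 10^-4 mol
From the 1:3 ratio, n(Cr2O7^2-) in the aliquot = 1/3 × 6.127 × 10^-4 = 2.042 × 10^-4 mol
[Cr2O7^2-] = 2.042 × 10^-4 / 0.02575 = 0.007932 mol/L

0.007932 M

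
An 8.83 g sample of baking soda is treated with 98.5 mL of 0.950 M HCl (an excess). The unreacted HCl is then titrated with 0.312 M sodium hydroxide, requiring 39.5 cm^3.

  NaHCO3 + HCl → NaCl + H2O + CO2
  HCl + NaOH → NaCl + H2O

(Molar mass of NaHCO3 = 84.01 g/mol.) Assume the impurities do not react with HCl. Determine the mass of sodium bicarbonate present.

n(HCl) added = 0.0985 × 0.950 = 0.0936 mol
n(NaOH) used in back-titration = 0.0395 × 0.312 = 0.0123 mol
n(HCl) left over = 0.0123 mol (1:1 ratio)
n(HCl) consumed by analyte = 0.0936 − 0.0123 = 0.0813 mol
n(NaHCO3) = 0.0813 mol (1:1 ratio)
mass of NaHCO3 = 0.0813 × 84.01 = 6.83 g

6.83 g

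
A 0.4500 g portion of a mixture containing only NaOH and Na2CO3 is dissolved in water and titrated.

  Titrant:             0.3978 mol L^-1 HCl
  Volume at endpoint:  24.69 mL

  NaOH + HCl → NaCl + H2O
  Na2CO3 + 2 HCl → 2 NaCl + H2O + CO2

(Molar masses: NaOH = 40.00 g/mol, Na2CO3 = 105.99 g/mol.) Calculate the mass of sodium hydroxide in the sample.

0.2170 g

n(HCl) = 0.02469 × 0.3978 = 9.822 × 10^-3 mol
Let x = n(NaOH), y = n(Na2CO3).
Titrant: 1x + 2y = 9.822 × 10^-3;  mass: 40.00x + 105.99y = 0.4500
Solving, x = 5.425 × 10^-3 mol, y = 2.198 × 10^-3 mol
mass of NaOH = 5.425 × 10^-3 × 40.00 = 0.2170 g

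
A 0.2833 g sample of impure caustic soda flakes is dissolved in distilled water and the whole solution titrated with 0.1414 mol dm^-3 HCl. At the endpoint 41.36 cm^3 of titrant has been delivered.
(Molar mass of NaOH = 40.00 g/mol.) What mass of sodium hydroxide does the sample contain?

NaOH + HCl → NaCl + H2O
n(HCl) = 0.04136 L × 0.1414 mol/L = 5.848 × 10^-3 mol
n(NaOH) = 5.848 × 10^-3 mol (1:1 ratio)
mass of NaOH = 5.848 × 10^-3 × 40.00 g/mol = 0.2339 g

0.2339 g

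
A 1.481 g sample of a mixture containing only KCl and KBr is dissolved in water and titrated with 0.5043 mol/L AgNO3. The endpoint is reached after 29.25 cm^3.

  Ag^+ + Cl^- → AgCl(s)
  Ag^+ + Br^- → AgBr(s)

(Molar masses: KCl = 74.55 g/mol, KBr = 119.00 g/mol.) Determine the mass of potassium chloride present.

0.4601 g

n(AgNO3) = 0.02925 × 0.5043 = 0.01475 mol
Let x = n(KCl), y = n(KBr).
Titrant: 1x + 1y = 0.01475;  mass: 74.55x + 119.00y = 1.481
Solving, x = 6.172 × 10^-3 mol, y = 8.579 × 10^-3 mol
mass of KCl = 6.172 × 10^-3 × 74.55 = 0.4601 g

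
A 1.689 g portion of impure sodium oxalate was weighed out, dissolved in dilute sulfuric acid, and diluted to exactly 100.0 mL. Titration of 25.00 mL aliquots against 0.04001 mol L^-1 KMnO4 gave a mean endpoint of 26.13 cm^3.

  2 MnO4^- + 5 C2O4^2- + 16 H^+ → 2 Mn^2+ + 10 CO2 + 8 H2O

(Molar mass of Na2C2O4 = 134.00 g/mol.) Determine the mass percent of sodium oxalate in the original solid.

n(KMnO4) per titration = 0.02613 × 0.04001 = 1.045 × 10^-3 mol
From the 5:2 ratio, n(Na2C2O4) in each aliquot = 5/2 × 1.045 × 10^-3 = 2.614 × 10^-3 mol
n(Na2C2O4) in the whole flask = 2.614 × 10^-3 × 100.0/25.00 = 0.01045 mol
mass of Na2C2O4 = 0.01045 × 134.00 = 1.401 g
% Na2C2O4 = 1.401 / 1.689 × 100 = 82.94 %

82.94 %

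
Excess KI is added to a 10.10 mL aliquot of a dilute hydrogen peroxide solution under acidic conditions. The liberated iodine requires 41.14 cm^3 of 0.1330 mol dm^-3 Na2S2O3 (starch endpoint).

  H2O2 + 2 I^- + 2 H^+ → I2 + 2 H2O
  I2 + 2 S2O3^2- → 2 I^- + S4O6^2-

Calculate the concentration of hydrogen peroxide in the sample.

n(S2O3^2-) = 0.04114 × 0.1330 = 5.472 × 10^-3 mol
n(I2) = n(S2O3^2-)/2 = 2.736 × 10^-3 mol
n(H2O2) in the aliquot = 2.736 × 10^-3 mol (1:1 ratio)
[H2O2] = 2.736 × 10^-3 / 0.01010 = 0.2709 mol/L

0.2709 mol/L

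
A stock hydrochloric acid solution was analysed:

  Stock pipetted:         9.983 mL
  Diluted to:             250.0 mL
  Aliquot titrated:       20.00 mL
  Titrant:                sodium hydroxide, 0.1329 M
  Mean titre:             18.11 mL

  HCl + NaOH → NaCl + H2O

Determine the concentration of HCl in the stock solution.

n(NaOH) = 0.01811 × 0.1329 = 2.407 × 10^-3 mol
n(HCl) in the aliquot = 2.407 × 10^-3 mol (1:1 ratio)
[HCl]_dilute = 2.407 × 10^-3 / 0.02000 = 0.1203 mol/L
Dilution factor = 250.0 / 9.983 = 25.04
[HCl]_stock = 0.1203 × 25.04 = 3.014 mol/L

3.014 M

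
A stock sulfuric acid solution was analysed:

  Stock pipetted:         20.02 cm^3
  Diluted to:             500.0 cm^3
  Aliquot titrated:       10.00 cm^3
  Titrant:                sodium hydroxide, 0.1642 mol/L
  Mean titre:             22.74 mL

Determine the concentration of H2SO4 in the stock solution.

H2SO4 + 2 NaOH → Na2SO4 + 2 H2O
n(NaOH) = 0.02274 × 0.1642 = 3.734 × 10^-3 mol
From the 1:2 ratio, n(H2SO4) in the aliquot = 1/2 × 3.734 × 10^-3 = 1.867 × 10^-3 mol
[H2SO4]_dilute = 1.867 × 10^-3 / 0.01000 = 0.1867 mol/L
Dilution factor = 500.0 / 20.02 = 24.98
[H2SO4]_stock = 0.1867 × 24.98 = 4.663 mol/L

4.663 mol/L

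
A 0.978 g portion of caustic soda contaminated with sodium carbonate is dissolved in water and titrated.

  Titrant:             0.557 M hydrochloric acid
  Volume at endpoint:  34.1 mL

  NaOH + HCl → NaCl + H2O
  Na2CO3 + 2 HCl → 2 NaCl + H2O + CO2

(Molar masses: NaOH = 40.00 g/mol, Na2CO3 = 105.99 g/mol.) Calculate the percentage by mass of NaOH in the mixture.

8.99 %

n(HCl) = 0.0341 × 0.557 = 0.0190 mol
Let x = n(NaOH), y = n(Na2CO3).
Titrant: 1x + 2y = 0.0190;  mass: 40.00x + 105.99y = 0.978
Solving, x = 2.20 × 10^-3 mol, y = 8.40 × 10^-3 mol
mass of NaOH = 2.20 × 10^-3 × 40.00 = 0.0879 g
% NaOH = 0.0879 / 0.978 × 100 = 8.99 %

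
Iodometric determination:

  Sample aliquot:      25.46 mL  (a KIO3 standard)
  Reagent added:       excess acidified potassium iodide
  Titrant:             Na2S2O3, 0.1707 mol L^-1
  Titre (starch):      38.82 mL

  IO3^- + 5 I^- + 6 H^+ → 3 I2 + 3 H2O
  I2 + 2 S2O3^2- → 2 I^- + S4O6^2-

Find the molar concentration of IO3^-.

n(S2O3^2-) = 0.03882 × 0.1707 = 6.627 × 10^-3 mol
n(I2) = n(S2O3^2-)/2 = 3.313 × 10^-3 mol
From the 1:3 ratio, n(IO3^-) in the aliquot = 1/3 × 3.313 × 10^-3 = 1.104 × 10^-3 mol
[IO3^-] = 1.104 × 10^-3 / 0.02546 = 0.04338 mol/L

0.04338 mol/L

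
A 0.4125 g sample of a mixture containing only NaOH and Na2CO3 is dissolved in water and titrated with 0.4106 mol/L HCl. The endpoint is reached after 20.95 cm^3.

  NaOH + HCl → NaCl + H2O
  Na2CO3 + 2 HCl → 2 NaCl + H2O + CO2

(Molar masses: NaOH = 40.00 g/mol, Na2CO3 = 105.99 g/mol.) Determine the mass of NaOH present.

0.1335 g

n(HCl) = 0.02095 × 0.4106 = 8.602 × 10^-3 mol
Let x = n(NaOH), y = n(Na2CO3).
Titrant: 1x + 2y = 8.602 × 10^-3;  mass: 40.00x + 105.99y = 0.4125
Solving, x = 3.337 × 10^-3 mol, y = 2.632 × 10^-3 mol
mass of NaOH = 3.337 × 10^-3 × 40.00 = 0.1335 g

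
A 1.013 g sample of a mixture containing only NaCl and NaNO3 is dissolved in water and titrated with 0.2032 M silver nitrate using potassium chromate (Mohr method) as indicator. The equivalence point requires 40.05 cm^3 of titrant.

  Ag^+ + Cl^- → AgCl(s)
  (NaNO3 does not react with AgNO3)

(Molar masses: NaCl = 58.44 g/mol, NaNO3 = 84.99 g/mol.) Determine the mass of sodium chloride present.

0.4756 g

n(AgNO3) = 0.04005 × 0.2032 = 8.138 × 10^-3 mol
Let x = n(NaCl), y = n(NaNO3).
Titrant: 1x = 8.138 × 10^-3;  mass: 58.44x + 84.99y = 1.013
Solving, x = 8.138 × 10^-3 mol, y = 6.323 × 10^-3 mol
mass of NaCl = 8.138 × 10^-3 × 58.44 = 0.4756 g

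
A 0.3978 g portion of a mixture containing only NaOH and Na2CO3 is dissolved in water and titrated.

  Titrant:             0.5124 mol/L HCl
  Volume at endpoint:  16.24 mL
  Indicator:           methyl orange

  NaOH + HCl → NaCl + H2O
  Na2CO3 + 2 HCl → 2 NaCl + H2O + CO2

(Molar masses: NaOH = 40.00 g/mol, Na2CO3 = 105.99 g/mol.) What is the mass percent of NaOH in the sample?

33.42 %

n(HCl) = 0.01624 × 0.5124 = 8.321 × 10^-3 mol
Let x = n(NaOH), y = n(Na2CO3).
Titrant: 1x + 2y = 8.321 × 10^-3;  mass: 40.00x + 105.99y = 0.3978
Solving, x = 3.324 × 10^-3 mol, y = 2.499 × 10^-3 mol
mass of NaOH = 3.324 × 10^-3 × 40.00 = 0.1329 g
% NaOH = 0.1329 / 0.3978 × 100 = 33.42 %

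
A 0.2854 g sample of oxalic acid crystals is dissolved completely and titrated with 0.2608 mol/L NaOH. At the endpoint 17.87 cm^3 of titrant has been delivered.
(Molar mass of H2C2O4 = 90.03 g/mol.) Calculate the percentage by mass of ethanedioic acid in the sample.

73.51 %

H2C2O4 + 2 NaOH → Na2C2O4 + 2 H2O
n(NaOH) = 0.01787 L × 0.2608 mol/L = 4.660 × 10^-3 mol
From the 1:2 ratio, n(H2C2O4) = 1/2 × 4.660 × 10^-3 = 2.330 × 10^-3 mol
mass of H2C2O4 = 2.330 × 10^-3 × 90.03 g/mol = 0.2098 g
% H2C2O4 = 0.2098 / 0.2854 × 100 = 73.51 %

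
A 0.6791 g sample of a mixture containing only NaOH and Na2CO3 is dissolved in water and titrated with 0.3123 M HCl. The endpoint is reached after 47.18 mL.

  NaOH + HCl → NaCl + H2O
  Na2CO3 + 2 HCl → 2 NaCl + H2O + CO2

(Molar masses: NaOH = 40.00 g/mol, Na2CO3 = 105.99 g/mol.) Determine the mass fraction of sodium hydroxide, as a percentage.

n(HCl) = 0.04718 × 0.3123 = 0.01473 mol
Let x = n(NaOH), y = n(Na2CO3).
Titrant: 1x + 2y = 0.01473;  mass: 40.00x + 105.99y = 0.6791
Solving, x = 7.830 × 10^-3 mol, y = 3.452 × 10^-3 mol
mass of NaOH = 7.830 × 10^-3 × 40.00 = 0.3132 g
% NaOH = 0.3132 / 0.6791 × 100 = 46.12 %

46.12 %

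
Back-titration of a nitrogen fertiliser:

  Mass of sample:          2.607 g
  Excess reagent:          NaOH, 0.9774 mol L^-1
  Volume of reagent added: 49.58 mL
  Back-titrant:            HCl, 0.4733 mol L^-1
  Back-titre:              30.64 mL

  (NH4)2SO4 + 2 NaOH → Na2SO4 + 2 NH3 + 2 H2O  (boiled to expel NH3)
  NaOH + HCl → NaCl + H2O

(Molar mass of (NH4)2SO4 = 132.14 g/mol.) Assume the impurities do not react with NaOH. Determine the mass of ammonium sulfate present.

2.244 g

n(NaOH) added = 0.04958 × 0.9774 = 0.04846 mol
n(HCl) used in back-titration = 0.03064 × 0.4733 = 0.01450 mol
n(NaOH) left over = 0.01450 mol (1:1 ratio)
n(NaOH) consumed by analyte = 0.04846 − 0.01450 = 0.03396 mol
From the 1:2 ratio, n((NH4)2SO4) = 1/2 × 0.03396 = 0.01698 mol
mass of (NH4)2SO4 = 0.01698 × 132.14 = 2.244 g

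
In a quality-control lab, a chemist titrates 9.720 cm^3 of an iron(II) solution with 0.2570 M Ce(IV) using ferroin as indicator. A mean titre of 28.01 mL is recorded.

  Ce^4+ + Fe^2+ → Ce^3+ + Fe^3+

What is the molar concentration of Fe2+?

0.7406 M

n(Ce4+) = 0.02801 L × 0.2570 mol/L = 7.199 × 10^-3 mol
n(Fe2+) = 7.199 × 10^-3 mol (1:1 mole ratio)
[Fe2+] = 7.199 × 10^-3 mol / 0.009720 L = 0.7406 mol/L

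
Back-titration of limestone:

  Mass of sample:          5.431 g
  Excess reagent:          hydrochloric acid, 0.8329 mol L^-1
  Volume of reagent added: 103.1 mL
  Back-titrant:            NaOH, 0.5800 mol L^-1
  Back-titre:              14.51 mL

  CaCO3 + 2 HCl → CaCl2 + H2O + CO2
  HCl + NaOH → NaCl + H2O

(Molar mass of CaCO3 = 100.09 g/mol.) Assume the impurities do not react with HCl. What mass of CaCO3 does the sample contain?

3.876 g

n(HCl) added = 0.1031 × 0.8329 = 0.08587 mol
n(NaOH) used in back-titration = 0.01451 × 0.5800 = 8.416 × 10^-3 mol
n(HCl) left over = 8.416 × 10^-3 mol (1:1 ratio)
n(HCl) consumed by analyte = 0.08587 − 8.416 × 10^-3 = 0.07746 mol
From the 1:2 ratio, n(CaCO3) = 1/2 × 0.07746 = 0.03873 mol
mass of CaCO3 = 0.03873 × 100.09 = 3.876 g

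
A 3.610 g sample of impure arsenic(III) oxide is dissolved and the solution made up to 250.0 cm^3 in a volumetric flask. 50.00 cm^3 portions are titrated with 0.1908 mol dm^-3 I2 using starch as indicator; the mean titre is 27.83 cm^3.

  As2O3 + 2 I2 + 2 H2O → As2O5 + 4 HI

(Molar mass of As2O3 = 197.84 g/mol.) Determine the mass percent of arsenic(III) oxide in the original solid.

72.75 %

n(I2) per titration = 0.02783 × 0.1908 = 5.310 × 10^-3 mol
From the 1:2 ratio, n(As2O3) in each aliquot = 1/2 × 5.310 × 10^-3 = 2.655 × 10^-3 mol
n(As2O3) in the whole flask = 2.655 × 10^-3 × 250.0/50.00 = 0.01327 mol
mass of As2O3 = 0.01327 × 197.84 = 2.626 g
% As2O3 = 2.626 / 3.610 × 100 = 72.75 %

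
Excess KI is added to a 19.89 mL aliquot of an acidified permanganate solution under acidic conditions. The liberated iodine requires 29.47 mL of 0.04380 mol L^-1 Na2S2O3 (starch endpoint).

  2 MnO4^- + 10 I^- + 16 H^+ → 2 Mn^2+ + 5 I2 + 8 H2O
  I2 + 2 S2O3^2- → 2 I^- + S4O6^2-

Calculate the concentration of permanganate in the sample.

0.01298 mol/L

n(S2O3^2-) = 0.02947 × 0.04380 = 1.291 × 10^-3 mol
n(I2) = n(S2O3^2-)/2 = 6.454 × 10^-4 mol
From the 2:5 ratio, n(MnO4^-) in the aliquot = 2/5 × 6.454 × 10^-4 = 2.582 × 10^-4 mol
[MnO4^-] = 2.582 × 10^-4 / 0.01989 = 0.01298 mol/L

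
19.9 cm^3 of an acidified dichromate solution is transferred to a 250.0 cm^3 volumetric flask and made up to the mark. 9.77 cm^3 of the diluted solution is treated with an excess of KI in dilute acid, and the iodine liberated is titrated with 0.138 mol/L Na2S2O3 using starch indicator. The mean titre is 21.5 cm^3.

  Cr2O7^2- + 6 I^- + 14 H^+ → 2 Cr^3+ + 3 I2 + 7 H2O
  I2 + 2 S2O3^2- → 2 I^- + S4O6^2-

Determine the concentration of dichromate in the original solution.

n(S2O3^2-) = 0.0215 × 0.138 = 2.97 × 10^-3 mol
n(I2) = n(S2O3^2-)/2 = 1.48 × 10^-3 mol
From the 1:3 ratio, n(Cr2O7^2-) in the aliquot = 1/3 × 1.48 × 10^-3 = 4.95 × 10^-4 mol
[Cr2O7^2-]_dilute = 4.95 × 10^-4 / 0.00977 = 0.0506 mol/L
[Cr2O7^2-]_original = 0.0506 × 250.0/19.9 = 0.636 mol/L

0.636 mol/L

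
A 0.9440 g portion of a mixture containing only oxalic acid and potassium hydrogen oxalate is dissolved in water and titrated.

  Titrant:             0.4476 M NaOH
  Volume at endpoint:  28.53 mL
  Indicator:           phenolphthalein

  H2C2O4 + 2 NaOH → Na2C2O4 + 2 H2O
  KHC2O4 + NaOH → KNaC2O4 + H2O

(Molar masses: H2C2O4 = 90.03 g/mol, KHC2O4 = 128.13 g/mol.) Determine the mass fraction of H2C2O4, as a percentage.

39.71 %

n(NaOH) = 0.02853 × 0.4476 = 0.01277 mol
Let x = n(H2C2O4), y = n(KHC2O4).
Titrant: 2x + 1y = 0.01277;  mass: 90.03x + 128.13y = 0.9440
Solving, x = 4.164 × 10^-3 mol, y = 4.442 × 10^-3 mol
mass of H2C2O4 = 4.164 × 10^-3 × 90.03 = 0.3749 g
% H2C2O4 = 0.3749 / 0.9440 × 100 = 39.71 %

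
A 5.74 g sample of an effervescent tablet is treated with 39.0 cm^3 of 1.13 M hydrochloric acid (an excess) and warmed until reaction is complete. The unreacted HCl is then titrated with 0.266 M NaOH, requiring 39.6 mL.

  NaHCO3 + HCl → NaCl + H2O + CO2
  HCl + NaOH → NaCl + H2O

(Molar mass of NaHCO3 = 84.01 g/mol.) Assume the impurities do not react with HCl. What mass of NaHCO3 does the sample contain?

2.82 g

n(HCl) added = 0.0390 × 1.13 = 0.0441 mol
n(NaOH) used in back-titration = 0.0396 × 0.266 = 0.0105 mol
n(HCl) left over = 0.0105 mol (1:1 ratio)
n(HCl) consumed by analyte = 0.0441 − 0.0105 = 0.0335 mol
n(NaHCO3) = 0.0335 mol (1:1 ratio)
mass of NaHCO3 = 0.0335 × 84.01 = 2.82 g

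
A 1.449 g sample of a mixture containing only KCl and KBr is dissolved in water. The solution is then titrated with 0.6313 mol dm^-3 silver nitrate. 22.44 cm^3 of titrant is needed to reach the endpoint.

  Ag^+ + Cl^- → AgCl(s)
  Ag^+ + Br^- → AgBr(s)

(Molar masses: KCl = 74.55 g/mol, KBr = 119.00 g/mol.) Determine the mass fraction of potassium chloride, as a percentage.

27.41 %

n(AgNO3) = 0.02244 × 0.6313 = 0.01417 mol
Let x = n(KCl), y = n(KBr).
Titrant: 1x + 1y = 0.01417;  mass: 74.55x + 119.00y = 1.449
Solving, x = 5.327 × 10^-3 mol, y = 8.839 × 10^-3 mol
mass of KCl = 5.327 × 10^-3 × 74.55 = 0.3971 g
% KCl = 0.3971 / 1.449 × 100 = 27.41 %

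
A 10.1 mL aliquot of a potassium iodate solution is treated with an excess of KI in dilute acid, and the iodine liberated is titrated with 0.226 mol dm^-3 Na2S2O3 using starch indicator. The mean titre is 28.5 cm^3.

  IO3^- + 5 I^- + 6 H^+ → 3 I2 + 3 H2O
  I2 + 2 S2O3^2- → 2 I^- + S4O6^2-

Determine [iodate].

n(S2O3^2-) = 0.0285 × 0.226 = 6.44 × 10^-3 mol
n(I2) = n(S2O3^2-)/2 = 3.22 × 10^-3 mol
From the 1:3 ratio, n(IO3^-) in the aliquot = 1/3 × 3.22 × 10^-3 = 1.07 × 10^-3 mol
[IO3^-] = 1.07 × 10^-3 / 0.0101 = 0.106 mol/L

0.106 mol/L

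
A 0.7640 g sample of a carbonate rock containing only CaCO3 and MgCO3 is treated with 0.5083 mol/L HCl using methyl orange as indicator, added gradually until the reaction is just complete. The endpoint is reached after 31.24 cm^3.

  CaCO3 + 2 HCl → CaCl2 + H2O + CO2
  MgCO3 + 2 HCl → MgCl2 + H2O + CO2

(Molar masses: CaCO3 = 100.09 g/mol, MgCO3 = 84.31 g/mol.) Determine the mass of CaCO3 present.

0.6001 g

n(HCl) = 0.03124 × 0.5083 = 0.01588 mol
Let x = n(CaCO3), y = n(MgCO3).
Titrant: 2x + 2y = 0.01588;  mass: 100.09x + 84.31y = 0.7640
Solving, x = 5.995 × 10^-3 mol, y = 1.944 × 10^-3 mol
mass of CaCO3 = 5.995 × 10^-3 × 100.09 = 0.6001 g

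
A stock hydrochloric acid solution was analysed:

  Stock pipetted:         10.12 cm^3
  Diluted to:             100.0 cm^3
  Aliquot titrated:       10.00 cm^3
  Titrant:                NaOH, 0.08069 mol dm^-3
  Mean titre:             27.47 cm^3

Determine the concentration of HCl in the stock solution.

2.190 mol/L

HCl + NaOH → NaCl + H2O
n(NaOH) = 0.02747 × 0.08069 = 2.217 × 10^-3 mol
n(HCl) in the aliquot = 2.217 × 10^-3 mol (1:1 ratio)
[HCl]_dilute = 2.217 × 10^-3 / 0.01000 = 0.2217 mol/L
Dilution factor = 100.0 / 10.12 = 9.881
[HCl]_stock = 0.2217 × 9.881 = 2.190 mol/L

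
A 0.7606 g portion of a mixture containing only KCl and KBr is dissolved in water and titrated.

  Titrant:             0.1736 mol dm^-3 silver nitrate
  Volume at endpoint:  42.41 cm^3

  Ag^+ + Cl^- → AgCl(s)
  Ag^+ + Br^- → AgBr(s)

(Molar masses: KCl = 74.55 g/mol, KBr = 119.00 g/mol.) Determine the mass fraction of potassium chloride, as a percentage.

n(AgNO3) = 0.04241 × 0.1736 = 7.362 × 10^-3 mol
Let x = n(KCl), y = n(KBr).
Titrant: 1x + 1y = 7.362 × 10^-3;  mass: 74.55x + 119.00y = 0.7606
Solving, x = 2.599 × 10^-3 mol, y = 4.763 × 10^-3 mol
mass of KCl = 2.599 × 10^-3 × 74.55 = 0.1938 g
% KCl = 0.1938 / 0.7606 × 100 = 25.47 %

25.47 %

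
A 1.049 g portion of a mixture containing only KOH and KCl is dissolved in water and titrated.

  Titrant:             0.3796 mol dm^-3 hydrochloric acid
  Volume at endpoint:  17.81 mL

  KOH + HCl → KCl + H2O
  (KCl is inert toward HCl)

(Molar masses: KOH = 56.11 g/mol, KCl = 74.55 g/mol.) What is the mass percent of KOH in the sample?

n(HCl) = 0.01781 × 0.3796 = 6.761 × 10^-3 mol
Let x = n(KOH), y = n(KCl).
Titrant: 1x = 6.761 × 10^-3;  mass: 56.11x + 74.55y = 1.049
Solving, x = 6.761 × 10^-3 mol, y = 8.983 × 10^-3 mol
mass of KOH = 6.761 × 10^-3 × 56.11 = 0.3793 g
% KOH = 0.3793 / 1.049 × 100 = 36.16 %

36.16 %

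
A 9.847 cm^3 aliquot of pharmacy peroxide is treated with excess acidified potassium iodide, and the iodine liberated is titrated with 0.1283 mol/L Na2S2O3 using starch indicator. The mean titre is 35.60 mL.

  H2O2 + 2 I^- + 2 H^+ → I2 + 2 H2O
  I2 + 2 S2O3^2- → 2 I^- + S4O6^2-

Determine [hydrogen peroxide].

0.2319 mol/L

n(S2O3^2-) = 0.03560 × 0.1283 = 4.567 × 10^-3 mol
n(I2) = n(S2O3^2-)/2 = 2.284 × 10^-3 mol
n(H2O2) in the aliquot = 2.284 × 10^-3 mol (1:1 ratio)
[H2O2] = 2.284 × 10^-3 / 0.009847 = 0.2319 mol/L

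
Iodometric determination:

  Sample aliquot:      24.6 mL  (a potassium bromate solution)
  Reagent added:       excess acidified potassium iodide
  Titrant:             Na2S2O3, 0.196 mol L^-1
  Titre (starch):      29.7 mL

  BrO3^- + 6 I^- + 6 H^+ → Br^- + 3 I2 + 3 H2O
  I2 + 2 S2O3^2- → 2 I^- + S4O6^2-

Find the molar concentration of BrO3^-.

0.0394 mol/L

n(S2O3^2-) = 0.0297 × 0.196 = 5.82 × 10^-3 mol
n(I2) = n(S2O3^2-)/2 = 2.91 × 10^-3 mol
From the 1:3 ratio, n(BrO3^-) in the aliquot = 1/3 × 2.91 × 10^-3 = 9.70 × 10^-4 mol
[BrO3^-] = 9.70 × 10^-4 / 0.0246 = 0.0394 mol/L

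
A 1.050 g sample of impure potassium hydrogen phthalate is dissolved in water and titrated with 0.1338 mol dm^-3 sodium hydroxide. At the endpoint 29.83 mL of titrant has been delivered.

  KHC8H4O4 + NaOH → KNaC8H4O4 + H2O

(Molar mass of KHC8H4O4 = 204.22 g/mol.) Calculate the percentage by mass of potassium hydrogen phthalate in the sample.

n(NaOH) = 0.02983 L × 0.1338 mol/L = 3.991 × 10^-3 mol
n(KHC8H4O4) = 3.991 × 10^-3 mol (1:1 ratio)
mass of KHC8H4O4 = 3.991 × 10^-3 × 204.22 g/mol = 0.8151 g
% KHC8H4O4 = 0.8151 / 1.050 × 100 = 77.63 %

77.63 %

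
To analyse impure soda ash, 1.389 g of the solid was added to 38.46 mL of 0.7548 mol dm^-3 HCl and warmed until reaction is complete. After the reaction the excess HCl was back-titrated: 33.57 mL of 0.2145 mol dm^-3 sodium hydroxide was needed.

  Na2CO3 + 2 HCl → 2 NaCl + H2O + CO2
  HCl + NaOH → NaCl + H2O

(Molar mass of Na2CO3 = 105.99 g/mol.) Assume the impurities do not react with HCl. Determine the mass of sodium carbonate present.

1.157 g

n(HCl) added = 0.03846 × 0.7548 = 0.02903 mol
n(NaOH) used in back-titration = 0.03357 × 0.2145 = 7.201 × 10^-3 mol
n(HCl) left over = 7.201 × 10^-3 mol (1:1 ratio)
n(HCl) consumed by analyte = 0.02903 − 7.201 × 10^-3 = 0.02183 mol
From the 1:2 ratio, n(Na2CO3) = 1/2 × 0.02183 = 0.01091 mol
mass of Na2CO3 = 0.01091 × 105.99 = 1.157 g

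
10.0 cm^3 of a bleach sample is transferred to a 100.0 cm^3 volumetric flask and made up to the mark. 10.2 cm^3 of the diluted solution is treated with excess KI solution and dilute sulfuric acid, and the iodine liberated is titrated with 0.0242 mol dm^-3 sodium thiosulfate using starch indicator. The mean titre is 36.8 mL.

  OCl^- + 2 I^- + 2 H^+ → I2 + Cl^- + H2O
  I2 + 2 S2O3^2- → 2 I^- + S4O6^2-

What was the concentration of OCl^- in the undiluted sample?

n(S2O3^2-) = 0.0368 × 0.0242 = 8.91 × 10^-4 mol
n(I2) = n(S2O3^2-)/2 = 4.45 × 10^-4 mol
n(OCl^-) in the aliquot = 4.45 × 10^-4 mol (1:1 ratio)
[OCl^-]_dilute = 4.45 × 10^-4 / 0.0102 = 0.0437 mol/L
[OCl^-]_original = 0.0437 × 100.0/10.0 = 0.437 mol/L

0.437 mol/L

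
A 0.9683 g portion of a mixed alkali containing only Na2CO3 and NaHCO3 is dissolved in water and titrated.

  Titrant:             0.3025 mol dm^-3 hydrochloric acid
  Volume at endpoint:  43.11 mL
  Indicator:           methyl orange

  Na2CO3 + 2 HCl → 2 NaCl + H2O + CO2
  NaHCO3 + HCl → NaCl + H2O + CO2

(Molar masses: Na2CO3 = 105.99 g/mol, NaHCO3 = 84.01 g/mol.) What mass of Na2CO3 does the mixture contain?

n(HCl) = 0.04311 × 0.3025 = 0.01304 mol
Let x = n(Na2CO3), y = n(NaHCO3).
Titrant: 2x + 1y = 0.01304;  mass: 105.99x + 84.01y = 0.9683
Solving, x = 2.052 × 10^-3 mol, y = 8.938 × 10^-3 mol
mass of Na2CO3 = 2.052 × 10^-3 × 105.99 = 0.2174 g

0.2174 g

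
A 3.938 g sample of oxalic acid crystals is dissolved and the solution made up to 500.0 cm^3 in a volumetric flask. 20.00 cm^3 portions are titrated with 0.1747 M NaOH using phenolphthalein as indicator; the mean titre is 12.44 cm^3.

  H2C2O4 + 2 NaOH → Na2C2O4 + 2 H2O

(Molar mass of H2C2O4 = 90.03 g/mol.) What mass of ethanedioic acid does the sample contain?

n(NaOH) per titration = 0.01244 × 0.1747 = 2.173 × 10^-3 mol
From the 1:2 ratio, n(H2C2O4) in each aliquot = 1/2 × 2.173 × 10^-3 = 1.087 × 10^-3 mol
n(H2C2O4) in the whole flask = 1.087 × 10^-3 × 500.0/20.00 = 0.02717 mol
mass of H2C2O4 = 0.02717 × 90.03 = 2.446 g

2.446 g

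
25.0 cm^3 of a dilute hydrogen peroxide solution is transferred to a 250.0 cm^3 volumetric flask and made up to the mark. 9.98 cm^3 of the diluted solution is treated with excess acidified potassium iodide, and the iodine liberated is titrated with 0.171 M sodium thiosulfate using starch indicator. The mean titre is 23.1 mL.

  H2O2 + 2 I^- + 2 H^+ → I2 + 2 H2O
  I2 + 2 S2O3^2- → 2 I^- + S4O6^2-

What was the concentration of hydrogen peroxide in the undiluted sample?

n(S2O3^2-) = 0.0231 × 0.171 = 3.95 × 10^-3 mol
n(I2) = n(S2O3^2-)/2 = 1.98 × 10^-3 mol
n(H2O2) in the aliquot = 1.98 × 10^-3 mol (1:1 ratio)
[H2O2]_dilute = 1.98 × 10^-3 / 0.00998 = 0.198 mol/L
[H2O2]_original = 0.198 × 250.0/25.0 = 1.98 mol/L

1.98 M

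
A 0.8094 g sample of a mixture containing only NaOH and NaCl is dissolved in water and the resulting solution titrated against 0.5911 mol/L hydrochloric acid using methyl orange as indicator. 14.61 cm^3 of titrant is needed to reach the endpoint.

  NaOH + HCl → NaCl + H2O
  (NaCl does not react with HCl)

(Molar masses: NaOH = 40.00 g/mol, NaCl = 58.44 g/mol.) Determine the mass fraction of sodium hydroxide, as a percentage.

n(HCl) = 0.01461 × 0.5911 = 8.636 × 10^-3 mol
Let x = n(NaOH), y = n(NaCl).
Titrant: 1x = 8.636 × 10^-3;  mass: 40.00x + 58.44y = 0.8094
Solving, x = 8.636 × 10^-3 mol, y = 7.939 × 10^-3 mol
mass of NaOH = 8.636 × 10^-3 × 40.00 = 0.3454 g
% NaOH = 0.3454 / 0.8094 × 100 = 42.68 %

42.68 %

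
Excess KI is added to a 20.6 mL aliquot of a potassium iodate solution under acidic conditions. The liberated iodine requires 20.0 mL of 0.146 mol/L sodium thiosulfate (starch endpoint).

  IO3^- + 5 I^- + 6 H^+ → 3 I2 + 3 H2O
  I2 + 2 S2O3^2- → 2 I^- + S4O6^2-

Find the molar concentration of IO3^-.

n(S2O3^2-) = 0.0200 × 0.146 = 2.92 × 10^-3 mol
n(I2) = n(S2O3^2-)/2 = 1.46 × 10^-3 mol
From the 1:3 ratio, n(IO3^-) in the aliquot = 1/3 × 1.46 × 10^-3 = 4.87 × 10^-4 mol
[IO3^-] = 4.87 × 10^-4 / 0.0206 = 0.0236 mol/L

0.0236 mol/L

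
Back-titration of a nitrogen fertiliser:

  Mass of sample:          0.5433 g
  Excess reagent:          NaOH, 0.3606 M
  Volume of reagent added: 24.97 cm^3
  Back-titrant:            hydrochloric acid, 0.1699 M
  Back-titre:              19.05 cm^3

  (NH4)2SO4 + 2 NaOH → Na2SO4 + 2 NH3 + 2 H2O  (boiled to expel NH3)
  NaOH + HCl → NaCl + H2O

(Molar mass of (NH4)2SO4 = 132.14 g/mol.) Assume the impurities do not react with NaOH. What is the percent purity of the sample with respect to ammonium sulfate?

70.14 %

n(NaOH) added = 0.02497 × 0.3606 = 9.004 × 10^-3 mol
n(HCl) used in back-titration = 0.01905 × 0.1699 = 3.237 × 10^-3 mol
n(NaOH) left over = 3.237 × 10^-3 mol (1:1 ratio)
n(NaOH) consumed by analyte = 9.004 × 10^-3 − 3.237 × 10^-3 = 5.768 × 10^-3 mol
From the 1:2 ratio, n((NH4)2SO4) = 1/2 × 5.768 × 10^-3 = 2.884 × 10^-3 mol
mass of (NH4)2SO4 = 2.884 × 10^-3 × 132.14 = 0.3811 g
% (NH4)2SO4 = 0.3811 / 0.5433 × 100 = 70.14 %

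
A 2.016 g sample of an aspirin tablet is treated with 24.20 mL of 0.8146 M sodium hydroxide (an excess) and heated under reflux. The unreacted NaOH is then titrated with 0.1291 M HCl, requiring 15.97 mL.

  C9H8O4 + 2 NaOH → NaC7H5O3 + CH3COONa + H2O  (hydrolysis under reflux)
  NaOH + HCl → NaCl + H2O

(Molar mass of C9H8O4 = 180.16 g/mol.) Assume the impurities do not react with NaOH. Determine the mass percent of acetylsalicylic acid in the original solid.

n(NaOH) added = 0.02420 × 0.8146 = 0.01971 mol
n(HCl) used in back-titration = 0.01597 × 0.1291 = 2.062 × 10^-3 mol
n(NaOH) left over = 2.062 × 10^-3 mol (1:1 ratio)
n(NaOH) consumed by analyte = 0.01971 − 2.062 × 10^-3 = 0.01765 mol
From the 1:2 ratio, n(C9H8O4) = 1/2 × 0.01765 = 8.826 × 10^-3 mol
mass of C9H8O4 = 8.826 × 10^-3 × 180.16 = 1.590 g
% C9H8O4 = 1.590 / 2.016 × 100 = 78.87 %

78.87 %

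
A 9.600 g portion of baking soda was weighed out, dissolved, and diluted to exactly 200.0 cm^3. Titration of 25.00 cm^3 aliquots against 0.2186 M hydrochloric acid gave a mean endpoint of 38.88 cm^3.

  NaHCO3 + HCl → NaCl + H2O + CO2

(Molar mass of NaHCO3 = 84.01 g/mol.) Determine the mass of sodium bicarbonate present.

n(HCl) per titration = 0.03888 × 0.2186 = 8.499 × 10^-3 mol
n(NaHCO3) in each aliquot = 8.499 × 10^-3 mol (1:1 ratio)
n(NaHCO3) in the whole flask = 8.499 × 10^-3 × 200.0/25.00 = 0.06799 mol
mass of NaHCO3 = 0.06799 × 84.01 = 5.712 g

5.712 g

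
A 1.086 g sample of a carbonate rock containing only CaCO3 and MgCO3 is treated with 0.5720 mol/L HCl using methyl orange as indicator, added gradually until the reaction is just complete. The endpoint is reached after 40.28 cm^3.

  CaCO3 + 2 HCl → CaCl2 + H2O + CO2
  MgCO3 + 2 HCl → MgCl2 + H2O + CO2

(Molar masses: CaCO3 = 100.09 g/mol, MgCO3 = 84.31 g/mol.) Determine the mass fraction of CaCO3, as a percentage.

n(HCl) = 0.04028 × 0.5720 = 0.02304 mol
Let x = n(CaCO3), y = n(MgCO3).
Titrant: 2x + 2y = 0.02304;  mass: 100.09x + 84.31y = 1.086
Solving, x = 7.271 × 10^-3 mol, y = 4.249 × 10^-3 mol
mass of CaCO3 = 7.271 × 10^-3 × 100.09 = 0.7278 g
% CaCO3 = 0.7278 / 1.086 × 100 = 67.02 %

67.02 %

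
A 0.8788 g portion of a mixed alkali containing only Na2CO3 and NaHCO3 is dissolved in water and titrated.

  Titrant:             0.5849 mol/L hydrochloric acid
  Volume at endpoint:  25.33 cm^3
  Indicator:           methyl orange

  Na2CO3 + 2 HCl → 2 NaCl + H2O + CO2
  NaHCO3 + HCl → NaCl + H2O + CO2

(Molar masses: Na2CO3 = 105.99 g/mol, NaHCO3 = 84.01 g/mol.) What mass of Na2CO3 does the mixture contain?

0.6251 g

n(HCl) = 0.02533 × 0.5849 = 0.01482 mol
Let x = n(Na2CO3), y = n(NaHCO3).
Titrant: 2x + 1y = 0.01482;  mass: 105.99x + 84.01y = 0.8788
Solving, x = 5.898 × 10^-3 mol, y = 3.020 × 10^-3 mol
mass of Na2CO3 = 5.898 × 10^-3 × 105.99 = 0.6251 g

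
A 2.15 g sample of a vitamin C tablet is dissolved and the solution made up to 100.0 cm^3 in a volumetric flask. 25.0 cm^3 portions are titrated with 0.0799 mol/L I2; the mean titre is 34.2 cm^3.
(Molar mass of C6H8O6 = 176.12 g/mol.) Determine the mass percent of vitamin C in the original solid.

C6H8O6 + I2 → C6H6O6 + 2 HI
n(I2) per titration = 0.0342 × 0.0799 = 2.73 × 10^-3 mol
n(C6H8O6) in each aliquot = 2.73 × 10^-3 mol (1:1 ratio)
n(C6H8O6) in the whole flask = 2.73 × 10^-3 × 100.0/25.0 = 0.0109 mol
mass of C6H8O6 = 0.0109 × 176.12 = 1.93 g
% C6H8O6 = 1.93 / 2.15 × 100 = 89.5 %

89.5 %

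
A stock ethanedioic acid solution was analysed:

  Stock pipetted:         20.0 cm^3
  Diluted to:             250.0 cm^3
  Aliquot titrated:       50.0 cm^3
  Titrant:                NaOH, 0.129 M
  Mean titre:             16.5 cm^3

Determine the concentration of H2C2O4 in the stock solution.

0.266 M

H2C2O4 + 2 NaOH → Na2C2O4 + 2 H2O
n(NaOH) = 0.0165 × 0.129 = 2.13 × 10^-3 mol
From the 1:2 ratio, n(H2C2O4) in the aliquot = 1/2 × 2.13 × 10^-3 = 1.06 × 10^-3 mol
[H2C2O4]_dilute = 1.06 × 10^-3 / 0.0500 = 0.0213 mol/L
Dilution factor = 250.0 / 20.0 = 12.50
[H2C2O4]_stock = 0.0213 × 12.50 = 0.266 mol/L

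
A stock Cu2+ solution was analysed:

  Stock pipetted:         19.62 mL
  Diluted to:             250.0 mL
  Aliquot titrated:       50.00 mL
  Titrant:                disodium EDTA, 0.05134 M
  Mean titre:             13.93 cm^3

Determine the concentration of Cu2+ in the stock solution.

Cu^2+ + EDTA^4- → [Cu(EDTA)]^2-
n(EDTA) = 0.01393 × 0.05134 = 7.152 × 10^-4 mol
n(Cu2+) in the aliquot = 7.152 × 10^-4 mol (1:1 ratio)
[Cu2+]_dilute = 7.152 × 10^-4 / 0.05000 = 0.01430 mol/L
Dilution factor = 250.0 / 19.62 = 12.74
[Cu2+]_stock = 0.01430 × 12.74 = 0.1823 mol/L

0.1823 M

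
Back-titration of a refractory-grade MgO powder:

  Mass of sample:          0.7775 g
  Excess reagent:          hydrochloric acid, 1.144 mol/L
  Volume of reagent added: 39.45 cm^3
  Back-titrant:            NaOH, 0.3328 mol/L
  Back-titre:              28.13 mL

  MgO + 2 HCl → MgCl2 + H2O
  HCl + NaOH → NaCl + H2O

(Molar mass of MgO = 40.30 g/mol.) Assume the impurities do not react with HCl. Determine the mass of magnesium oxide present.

0.7207 g

n(HCl) added = 0.03945 × 1.144 = 0.04513 mol
n(NaOH) used in back-titration = 0.02813 × 0.3328 = 9.362 × 10^-3 mol
n(HCl) left over = 9.362 × 10^-3 mol (1:1 ratio)
n(HCl) consumed by analyte = 0.04513 − 9.362 × 10^-3 = 0.03577 mol
From the 1:2 ratio, n(MgO) = 1/2 × 0.03577 = 0.01788 mol
mass of MgO = 0.01788 × 40.30 = 0.7207 g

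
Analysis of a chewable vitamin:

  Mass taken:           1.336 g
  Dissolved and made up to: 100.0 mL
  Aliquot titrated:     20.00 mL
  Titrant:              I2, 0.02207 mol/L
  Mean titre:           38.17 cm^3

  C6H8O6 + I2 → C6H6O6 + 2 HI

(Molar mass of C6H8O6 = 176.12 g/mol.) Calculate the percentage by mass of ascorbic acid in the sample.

n(I2) per titration = 0.03817 × 0.02207 = 8.424 × 10^-4 mol
n(C6H8O6) in each aliquot = 8.424 × 10^-4 mol (1:1 ratio)
n(C6H8O6) in the whole flask = 8.424 × 10^-4 × 100.0/20.00 = 4.212 × 10^-3 mol
mass of C6H8O6 = 4.212 × 10^-3 × 176.12 = 0.7418 g
% C6H8O6 = 0.7418 / 1.336 × 100 = 55.53 %

55.53 %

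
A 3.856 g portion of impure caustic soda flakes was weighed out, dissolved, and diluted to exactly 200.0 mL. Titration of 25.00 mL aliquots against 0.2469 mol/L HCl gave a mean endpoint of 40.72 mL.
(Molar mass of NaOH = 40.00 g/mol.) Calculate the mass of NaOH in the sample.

3.217 g

NaOH + HCl → NaCl + H2O
n(HCl) per titration = 0.04072 × 0.2469 = 0.01005 mol
n(NaOH) in each aliquot = 0.01005 mol (1:1 ratio)
n(NaOH) in the whole flask = 0.01005 × 200.0/25.00 = 0.08043 mol
mass of NaOH = 0.08043 × 40.00 = 3.217 g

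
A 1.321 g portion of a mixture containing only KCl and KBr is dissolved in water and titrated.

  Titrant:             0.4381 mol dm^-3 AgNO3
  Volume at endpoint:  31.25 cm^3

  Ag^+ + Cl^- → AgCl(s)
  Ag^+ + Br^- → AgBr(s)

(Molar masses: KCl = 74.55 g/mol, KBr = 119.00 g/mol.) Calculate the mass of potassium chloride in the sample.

n(AgNO3) = 0.03125 × 0.4381 = 0.01369 mol
Let x = n(KCl), y = n(KBr).
Titrant: 1x + 1y = 0.01369;  mass: 74.55x + 119.00y = 1.321
Solving, x = 6.933 × 10^-3 mol, y = 6.757 × 10^-3 mol
mass of KCl = 6.933 × 10^-3 × 74.55 = 0.5169 g

0.5169 g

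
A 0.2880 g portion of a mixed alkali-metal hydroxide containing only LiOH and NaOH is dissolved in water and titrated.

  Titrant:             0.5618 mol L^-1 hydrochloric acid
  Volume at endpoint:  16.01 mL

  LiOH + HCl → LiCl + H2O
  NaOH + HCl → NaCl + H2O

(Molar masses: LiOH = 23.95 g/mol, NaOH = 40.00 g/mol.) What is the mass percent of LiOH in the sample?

37.19 %

n(HCl) = 0.01601 × 0.5618 = 8.994 × 10^-3 mol
Let x = n(LiOH), y = n(NaOH).
Titrant: 1x + 1y = 8.994 × 10^-3;  mass: 23.95x + 40.00y = 0.2880
Solving, x = 4.472 × 10^-3 mol, y = 4.522 × 10^-3 mol
mass of LiOH = 4.472 × 10^-3 × 23.95 = 0.1071 g
% LiOH = 0.1071 / 0.2880 × 100 = 37.19 %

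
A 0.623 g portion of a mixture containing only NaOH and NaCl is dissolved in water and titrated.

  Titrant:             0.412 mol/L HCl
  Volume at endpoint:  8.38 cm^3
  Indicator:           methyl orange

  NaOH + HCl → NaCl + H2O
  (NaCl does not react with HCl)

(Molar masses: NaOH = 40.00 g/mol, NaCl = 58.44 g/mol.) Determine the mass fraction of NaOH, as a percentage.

n(HCl) = 0.00838 × 0.412 = 3.45 × 10^-3 mol
Let x = n(NaOH), y = n(NaCl).
Titrant: 1x = 3.45 × 10^-3;  mass: 40.00x + 58.44y = 0.623
Solving, x = 3.45 × 10^-3 mol, y = 8.30 × 10^-3 mol
mass of NaOH = 3.45 × 10^-3 × 40.00 = 0.138 g
% NaOH = 0.138 / 0.623 × 100 = 22.2 %

22.2 %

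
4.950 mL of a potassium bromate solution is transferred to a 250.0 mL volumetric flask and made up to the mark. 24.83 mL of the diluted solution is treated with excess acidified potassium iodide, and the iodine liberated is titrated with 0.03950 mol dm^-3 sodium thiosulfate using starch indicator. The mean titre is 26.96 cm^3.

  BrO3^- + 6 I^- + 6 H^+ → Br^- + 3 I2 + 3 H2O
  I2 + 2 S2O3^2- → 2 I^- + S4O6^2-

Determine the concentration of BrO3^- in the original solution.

0.3610 mol/L

n(S2O3^2-) = 0.02696 × 0.03950 = 1.065 × 10^-3 mol
n(I2) = n(S2O3^2-)/2 = 5.325 × 10^-4 mol
From the 1:3 ratio, n(BrO3^-) in the aliquot = 1/3 × 5.325 × 10^-4 = 1.775 × 10^-4 mol
[BrO3^-]_dilute = 1.775 × 10^-4 / 0.02483 = 0.007148 mol/L
[BrO3^-]_original = 0.007148 × 250.0/4.950 = 0.3610 mol/L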